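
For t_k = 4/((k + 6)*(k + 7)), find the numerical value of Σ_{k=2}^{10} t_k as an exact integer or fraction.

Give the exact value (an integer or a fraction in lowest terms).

Σ = 9/34

Ratio r(k) = (k + 6)/(k + 8).
Factor: A=k + 6; B=k + 8; C=1.
Need (k + 6)·f(k+1) − (k + 7)·f(k) = 1.
Degrees (1,1,0) ⇒ d ≤ 1.
Coefficient equations give f(k) = k/6.
So s_k = (B(k−1)f/C)·t_k = (k*(k + 7)/6)·t_k = 2*k/(3*(k + 6)).
Check: Δs_k = 4/(k**2 + 13*k + 42). ✓
Σ_(k=2)^(10) t_k = s_(11) − s_(2) = 22/51 − (1/6) = 9/34.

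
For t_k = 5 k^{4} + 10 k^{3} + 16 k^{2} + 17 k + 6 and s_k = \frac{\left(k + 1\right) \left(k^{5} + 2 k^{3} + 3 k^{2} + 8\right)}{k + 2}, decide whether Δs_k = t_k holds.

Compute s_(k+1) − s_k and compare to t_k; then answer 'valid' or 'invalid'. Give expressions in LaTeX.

s_(k+1) = (k + 2)*((k + 1)**5 + 2*(k + 1)**3 + 3*(k + 1)**2 + 8)/(k + 3)
s_(k+1) − s_k = (5*k**6 + 31*k**5 + 76*k**4 + 123*k**3 + 141*k**2 + 92*k + 32)/(k**2 + 5*k + 6)
(s_(k+1) − s_k) − t_k = 2*(-2*k**5 - 10*k**4 - 17*k**3 - 23*k**2 - 20*k - 2)/(k**2 + 5*k + 6)

Invalid: residual \frac{2 \left(- 2 k^{5} - 10 k^{4} - 17 k^{3} - 23 k^{2} - 20 k - 2\right)}{k^{2} + 5 k + 6} ≠ 0.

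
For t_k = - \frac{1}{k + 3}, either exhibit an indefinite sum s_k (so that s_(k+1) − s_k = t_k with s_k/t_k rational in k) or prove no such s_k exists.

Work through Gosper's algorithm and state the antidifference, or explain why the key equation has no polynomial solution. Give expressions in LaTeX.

none — t_k is not Gosper-summable

The ratio is (k + 3)/(k + 4).
Take A(k)=k + 3, B(k)=k + 4, C(k)=1.
Key eq: (k + 3)·f(k+1) = (k + 3)·f(k) + (1).
From deg A=1, deg B=1, deg C=0: d=0.
Generic f = c0 gives residual -1; -1 = 0 cannot hold, so t_k is not Gosper-summable.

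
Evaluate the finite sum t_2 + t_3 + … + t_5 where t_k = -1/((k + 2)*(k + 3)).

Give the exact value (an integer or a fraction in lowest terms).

r(k) = (k + 2)/(k + 4) after simplifying.
A = k + 2, B = k + 4, C = 1.
Set up (k + 2)·f(k+1) − (k + 3)·f(k) − (1) = 0.
From deg A=1, deg B=1, deg C=0: d=1.
Solve for f: f(k) = k/2 (degree 1 ≤ 1).
So s_k = (B(k−1)f/C)·t_k = (k*(k + 3)/2)·t_k = -k/(2*k + 4).
s_(k+1) − s_k = -1/(k**2 + 5*k + 6) = t_k.
Sum = s_(6) − s_(2); s_(6) = -3/8, s_(2) = -1/4 ⇒ -1/8.

Σ = -1/8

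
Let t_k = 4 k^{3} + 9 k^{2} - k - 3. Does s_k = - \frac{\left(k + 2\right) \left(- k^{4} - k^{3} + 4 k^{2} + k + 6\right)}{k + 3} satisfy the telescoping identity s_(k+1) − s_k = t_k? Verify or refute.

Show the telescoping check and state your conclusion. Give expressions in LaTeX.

s_(k+1) = (k**5 + 8*k**4 + 20*k**3 + 13*k**2 - 15*k - 27)/(k + 4)
s_(k+1) − s_k = (4*k**5 + 34*k**4 + 90*k**3 + 68*k**2 - 28*k - 33)/(k**2 + 7*k + 12)
(s_(k+1) − s_k) − t_k = (-3*k**4 - 20*k**3 - 30*k**2 + 5*k + 3)/(k**2 + 7*k + 12)

Invalid: residual \frac{- 3 k^{4} - 20 k^{3} - 30 k^{2} + 5 k + 3}{k^{2} + 7 k + 12} ≠ 0.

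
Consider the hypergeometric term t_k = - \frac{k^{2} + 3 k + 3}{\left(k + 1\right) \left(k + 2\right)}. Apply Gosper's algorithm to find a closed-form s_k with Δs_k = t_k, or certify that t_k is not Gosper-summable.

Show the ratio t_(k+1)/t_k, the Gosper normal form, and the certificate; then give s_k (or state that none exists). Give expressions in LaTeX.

s_k = \frac{k \left(- k - 2\right)}{k + 1}

The ratio is (k + 1)*(3*k + (k + 1)**2 + 6)/((k + 3)*(k**2 + 3*k + 3)).
Gosper form: A/B · C(k+1)/C(k) with A=k + 1, B=k + 3, C=k**2 + 3*k + 3.
Key eq: (k + 1)·f(k+1) = (k + 2)·f(k) + (k**2 + 3*k + 3).
Degrees (1,1,2) ⇒ d ≤ 2.
Solving with deg f ≤ 2: f(k) = k*(k + 2).
Then R = B(k−1)f/C = k*(k + 2)**2/(k**2 + 3*k + 3), so s_k = R(k)·t_k = k*(-k - 2)/(k + 1).
s_(k+1) − s_k = (-k**2 - 3*k - 3)/(k**2 + 3*k + 2) = t_k.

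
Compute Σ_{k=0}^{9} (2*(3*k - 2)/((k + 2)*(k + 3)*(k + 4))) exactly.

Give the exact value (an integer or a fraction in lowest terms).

Ratio r(k) = (k + 2)*(3*k + 1)/((k + 5)*(3*k - 2)).
Take A(k)=k + 2, B(k)=k + 5, C(k)=k - 2/3.
f must satisfy (k + 2)·f(k+1) − (k + 4)·f(k) = k - 2/3.
d = 2 from the (1,1,1) case.
A polynomial solution: f(k) = k*(k - 4)/9.
So s_k = (B(k−1)f/C)·t_k = (k*(k - 4)*(k + 4)/(3*(3*k - 2)))·t_k = 2*k*(k - 4)/(3*(k + 2)*(k + 3)).
s_(k+1) − s_k = 2*(3*k - 2)/(k**3 + 9*k**2 + 26*k + 24) = t_k.
Σ_(k=0)^(9) t_k = s_(10) − s_(0) = 10/39 − (0) = 10/39.

Σ = 10/39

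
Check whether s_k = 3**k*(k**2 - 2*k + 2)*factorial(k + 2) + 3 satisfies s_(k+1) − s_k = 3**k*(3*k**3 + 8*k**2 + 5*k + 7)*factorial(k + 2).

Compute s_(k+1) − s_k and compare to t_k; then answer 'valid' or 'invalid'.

Valid: the claim telescopes to t_k.

s_(k+1) = -3**(k + 1)*(2*k - (k + 1)**2)*factorial(k + 3) + 3
s_(k+1) − s_k = 3**k*(3*k**3 + 8*k**2 + 5*k + 7)*factorial(k + 2)
(s_(k+1) − s_k) − t_k = 0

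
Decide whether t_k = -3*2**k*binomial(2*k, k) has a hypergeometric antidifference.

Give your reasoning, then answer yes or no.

r(k) = 4*(2*k + 1)/(k + 1) after simplifying.
Factor: A=8*k + 4; B=k + 1; C=1.
Key eq: (8*k + 4)·f(k+1) = (k)·f(k) + (1).
d = -1 from the (1,1,0) case.
Negative degree bound (-1): no f exists, t_k not Gosper-summable.

No — t_k has no hypergeometric antidifference.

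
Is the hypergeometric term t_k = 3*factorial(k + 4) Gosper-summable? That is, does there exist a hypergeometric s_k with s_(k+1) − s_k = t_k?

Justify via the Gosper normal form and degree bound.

No. Not Gosper-summable.

Step 1: r(k) = k + 5.
So A=k + 5 and B=1, with C=1.
Key eq: (k + 5)·f(k+1) = (1)·f(k) + (1).
From deg A=1, deg B=0, deg C=0: d=-1.
Bound -1 < 0, so the key equation has no polynomial solution.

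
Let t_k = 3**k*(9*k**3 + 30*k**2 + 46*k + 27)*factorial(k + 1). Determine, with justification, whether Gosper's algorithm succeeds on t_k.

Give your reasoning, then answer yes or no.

Step 1: r(k) = 3*(9*k**4 + 75*k**3 + 247*k**2 + 378*k + 224)/(9*k**3 + 30*k**2 + 46*k + 27).
So A=3*k + 6 and B=1, with C=k**3 + 10*k**2/3 + 46*k/9 + 3.
Solve (3*k + 6)·f(k+1) − (1)·f(k) = k**3 + 10*k**2/3 + 46*k/9 + 3.
From deg A=1, deg B=0, deg C=3: d=2.
A polynomial solution: f(k) = (3*k**2 - k + 3)/9.
Then R = B(k−1)f/C = (3*k**2 - k + 3)/(9*k**3 + 30*k**2 + 46*k + 27), so s_k = R(k)·t_k = 3**k*(3*k**2 - k + 3)*factorial(k + 1).
Verify: 3**k*(9*k**3 + 30*k**2 + 46*k + 27)*factorial(k + 1) matches t_k.

Yes. s_k = 3**k*(3*k**2 - k + 3)*factorial(k + 1).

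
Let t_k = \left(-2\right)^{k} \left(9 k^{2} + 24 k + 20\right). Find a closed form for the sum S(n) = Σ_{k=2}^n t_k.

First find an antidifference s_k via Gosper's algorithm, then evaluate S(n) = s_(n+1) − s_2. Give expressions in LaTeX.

S(n) = 6 \left(-2\right)^{n} n^{2} + 20 \left(-2\right)^{n} n + 18 \left(-2\right)^{n} + 88

Step 1: r(k) = 2*(-9*k**2 - 42*k - 53)/(9*k**2 + 24*k + 20).
A = -2, B = 1, C = k**2 + 8*k/3 + 20/9.
Solve (-2)·f(k+1) − (1)·f(k) = k**2 + 8*k/3 + 20/9.
Bound: deg f ≤ 2.
Solving with deg f ≤ 2: f(k) = -(3*k**2 + 4*k + 2)/9.
Get s_k = R·t_k = (-2)**k*(-3*k**2 - 4*k - 2) with R(k) = B(k−1)f(k)/C(k) = -(3*k**2 + 4*k + 2)/(9*k**2 + 24*k + 20).
Verify: (-2)**k*(9*k**2 + 24*k + 20) matches t_k.
Telescope: S(n) = s_(n+1) − s_(2) = 2*(-2)**n*(3*n**2 + 10*n + 9) − (-88) = 6*(-2)**n*n**2 + 20*(-2)**n*n + 18*(-2)**n + 88.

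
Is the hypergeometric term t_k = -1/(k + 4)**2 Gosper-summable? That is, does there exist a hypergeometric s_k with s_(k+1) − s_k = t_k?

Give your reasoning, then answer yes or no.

No — key equation has no polynomial f.

The ratio is (k + 4)**2/(k + 5)**2.
Take A(k)=k**2 + 8*k + 16, B(k)=k**2 + 10*k + 25, C(k)=1.
Solve (k**2 + 8*k + 16)·f(k+1) − (k**2 + 8*k + 16)·f(k) = 1.
deg f ≤ 0 (via 2,2,0).
Write f(k) = c0. Then LHS − RHS = -1, requiring -1 = 0: contradictory. No certificate.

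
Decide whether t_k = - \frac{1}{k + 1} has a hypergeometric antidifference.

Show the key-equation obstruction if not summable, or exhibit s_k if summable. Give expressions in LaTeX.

Step 1: r(k) = (k + 1)/(k + 2).
So A=k + 1 and B=k + 2, with C=1.
f must satisfy (k + 1)·f(k+1) − (k + 1)·f(k) = 1.
Degrees (1,1,0) ⇒ d ≤ 0.
Write f(k) = c0. Then LHS − RHS = -1, requiring -1 = 0: contradictory. No certificate.

No — t_k has no hypergeometric antidifference.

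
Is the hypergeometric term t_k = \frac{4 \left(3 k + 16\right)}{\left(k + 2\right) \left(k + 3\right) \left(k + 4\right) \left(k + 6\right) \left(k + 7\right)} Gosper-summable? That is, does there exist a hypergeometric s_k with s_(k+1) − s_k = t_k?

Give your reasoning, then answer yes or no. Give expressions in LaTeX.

The ratio is (k + 2)*(k + 6)*(3*k + 19)/((k + 5)*(k + 8)*(3*k + 16)).
Factor: A=k + 2; B=k + 8; C=k**2 + 31*k/3 + 80/3.
Set up (k + 2)·f(k+1) − (k + 7)·f(k) − (k**2 + 31*k/3 + 80/3) = 0.
deg f ≤ 5 (via 1,1,2).
A polynomial solution: f(k) = k*(k + 4)*(k + 5)*(k**2 + 11*k + 36)/108.
R(k) = B(k−1)·f(k)/C(k) = k*(k + 4)*(k + 7)*(k**2 + 11*k + 36)/(36*(3*k + 16)); s_k = R·t_k = k*(k**2 + 11*k + 36)/(9*(k**3 + 11*k**2 + 36*k + 36)).
Verify: 4*(3*k + 16)/(k**5 + 22*k**4 + 185*k**3 + 740*k**2 + 1404*k + 1008) matches t_k.

Yes. s_k = \frac{k \left(k^{2} + 11 k + 36\right)}{9 \left(k^{3} + 11 k^{2} + 36 k + 36\right)}.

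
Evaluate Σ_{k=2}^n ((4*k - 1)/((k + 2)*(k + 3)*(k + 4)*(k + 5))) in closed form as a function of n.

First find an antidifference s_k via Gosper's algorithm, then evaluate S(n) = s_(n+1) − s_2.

Step 1: r(k) = (k + 2)*(4*k + 3)/((k + 6)*(4*k - 1)).
So A=k + 2 and B=k + 6, with C=k - 1/4.
Key eq: (k + 2)·f(k+1) = (k + 5)·f(k) + (k - 1/4).
deg f ≤ 3 (via 1,1,1).
Solve for f: f(k) = k*(k - 2)*(k + 11)/96 (degree 3 ≤ 3).
Then R = B(k−1)f/C = k*(k - 2)*(k + 5)*(k + 11)/(24*(4*k - 1)), so s_k = R(k)·t_k = k*(k**2 + 9*k - 22)/(24*(k + 2)*(k + 3)*(k + 4)).
Δs = (4*k - 1)/(k**4 + 14*k**3 + 71*k**2 + 154*k + 120), as required.
Σ_(k=2)^n t_k = s_(n+1) − s_(2) = ((n**3 + 12*n**2 - n - 12)/(24*(n**3 + 12*n**2 + 47*n + 60))) − (0), i.e. (n**3 + 12*n**2 - n - 12)/(24*(n**3 + 12*n**2 + 47*n + 60)).

S(n) = (n**3 + 12*n**2 - n - 12)/(24*(n**3 + 12*n**2 + 47*n + 60))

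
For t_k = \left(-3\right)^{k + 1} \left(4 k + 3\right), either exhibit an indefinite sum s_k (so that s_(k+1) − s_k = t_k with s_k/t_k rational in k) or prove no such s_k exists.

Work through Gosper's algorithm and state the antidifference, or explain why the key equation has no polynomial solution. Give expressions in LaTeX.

Step 1: r(k) = 3*(-4*k - 7)/(4*k + 3).
Take A(k)=-3, B(k)=1, C(k)=k + 3/4.
f must satisfy (-3)·f(k+1) − (1)·f(k) = k + 3/4.
d = 1 from the (0,0,1) case.
Match coefficients ⇒ f(k) = -k/4.
R(k) = B(k−1)·f(k)/C(k) = -k/(4*k + 3); s_k = R·t_k = 3*(-3)**k*k.
s_(k+1) − s_k = (-3)**(k + 1)*(4*k + 3) = t_k.

s_k = 3 \left(-3\right)^{k} k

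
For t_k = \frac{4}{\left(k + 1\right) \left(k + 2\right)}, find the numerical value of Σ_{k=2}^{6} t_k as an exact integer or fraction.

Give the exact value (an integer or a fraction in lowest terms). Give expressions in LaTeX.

Σ = 5/6

The ratio is (k + 1)/(k + 3).
Gosper form: A/B · C(k+1)/C(k) with A=k + 1, B=k + 3, C=1.
Set up (k + 1)·f(k+1) − (k + 2)·f(k) − (1) = 0.
Degrees (1,1,0) ⇒ d ≤ 1.
Solving with deg f ≤ 1: f(k) = k.
Get s_k = R·t_k = 4*k/(k + 1) with R(k) = B(k−1)f(k)/C(k) = k*(k + 2).
Check: Δs_k = 4/(k**2 + 3*k + 2). ✓
Telescoping: Σ = s_(7) − s_(2) = 7/2 − (8/3) = 5/6.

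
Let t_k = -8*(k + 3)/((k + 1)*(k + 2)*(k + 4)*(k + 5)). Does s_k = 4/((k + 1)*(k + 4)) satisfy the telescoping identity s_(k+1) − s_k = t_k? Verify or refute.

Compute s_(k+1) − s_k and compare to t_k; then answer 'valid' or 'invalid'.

s_(k+1) = 4/((k + 2)*(k + 5))
s_(k+1) − s_k = 8*(-k - 3)/(k**4 + 12*k**3 + 49*k**2 + 78*k + 40)
(s_(k+1) − s_k) − t_k = 0

Valid — Δs_k = t_k.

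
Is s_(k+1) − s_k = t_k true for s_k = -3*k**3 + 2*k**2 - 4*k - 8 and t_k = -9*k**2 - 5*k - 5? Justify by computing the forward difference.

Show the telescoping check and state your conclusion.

valid; difference matches t_k

s_(k+1) = -3*k**3 - 7*k**2 - 9*k - 13
s_(k+1) − s_k = -9*k**2 - 5*k - 5
(s_(k+1) − s_k) − t_k = 0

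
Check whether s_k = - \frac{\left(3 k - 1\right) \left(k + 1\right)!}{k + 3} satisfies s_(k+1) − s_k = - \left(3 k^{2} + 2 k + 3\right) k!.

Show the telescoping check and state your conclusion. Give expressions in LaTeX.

s_(k+1) = -(3*k + 2)*factorial(k + 2)/(k + 4)
s_(k+1) − s_k = -(3*k**3 + 14*k**2 + 17*k + 16)*factorial(k + 1)/((k + 3)*(k + 4))
(s_(k+1) − s_k) − t_k = 2*(3*k**3 + 11*k**2 + 6*k + 10)*factorial(k)/((k + 3)*(k + 4))

Invalid: residual \frac{2 \left(3 k^{3} + 11 k^{2} + 6 k + 10\right) k!}{\left(k + 3\right) \left(k + 4\right)} ≠ 0.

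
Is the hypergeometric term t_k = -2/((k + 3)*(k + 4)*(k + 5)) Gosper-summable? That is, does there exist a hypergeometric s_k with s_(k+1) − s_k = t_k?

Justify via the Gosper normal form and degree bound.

Yes. s_k = k*(-k - 7)/(12*(k + 3)*(k + 4)).

The ratio is (k + 3)/(k + 6).
Gosper form: A/B · C(k+1)/C(k) with A=k + 3, B=k + 6, C=1.
Solve (k + 3)·f(k+1) − (k + 5)·f(k) = 1.
Bound: deg f ≤ 2.
A polynomial solution: f(k) = k*(k + 7)/24.
So s_k = (B(k−1)f/C)·t_k = (k*(k + 5)*(k + 7)/24)·t_k = k*(-k - 7)/(12*(k + 3)*(k + 4)).
Δs = -2/(k**3 + 12*k**2 + 47*k + 60), as required.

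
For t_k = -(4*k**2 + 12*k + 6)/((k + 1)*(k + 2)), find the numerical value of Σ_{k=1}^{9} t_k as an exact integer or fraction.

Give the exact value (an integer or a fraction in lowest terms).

t_(k+1)/t_k = (k + 1)*(6*k + 2*(k + 1)**2 + 9)/((k + 3)*(2*k**2 + 6*k + 3)).
Factor: A=k + 1; B=k + 3; C=k**2 + 3*k + 3/2.
Key eq: (k + 1)·f(k+1) = (k + 2)·f(k) + (k**2 + 3*k + 3/2).
deg f ≤ 2 (via 1,1,2).
A polynomial solution: f(k) = k*(2*k + 1)/2.
Then R = B(k−1)f/C = k*(k + 2)*(2*k + 1)/(2*k**2 + 6*k + 3), so s_k = R(k)·t_k = -2*k*(2*k + 1)/(k + 1).
s_(k+1) − s_k = 2*(-2*k**2 - 6*k - 3)/(k**2 + 3*k + 2) = t_k.
Evaluate s at k=10 and k=1: -420/11 and -3; difference -387/11.

Σ = -387/11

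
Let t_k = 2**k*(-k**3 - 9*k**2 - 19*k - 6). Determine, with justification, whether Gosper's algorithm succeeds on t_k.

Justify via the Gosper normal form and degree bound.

r(k) = 2*(k**3 + 12*k**2 + 40*k + 35)/(k**3 + 9*k**2 + 19*k + 6) after simplifying.
Normal form (A,B,C) = (2, 1, k**3 + 9*k**2 + 19*k + 6).
Solve (2)·f(k+1) − (1)·f(k) = k**3 + 9*k**2 + 19*k + 6.
d = 3 from the (0,0,3) case.
Match coefficients ⇒ f(k) = k**3 + 3*k**2 + k - 4.
Then R = B(k−1)f/C = (k**3 + 3*k**2 + k - 4)/((k + 6)*(k**2 + 3*k + 1)), so s_k = R(k)·t_k = 2**k*(-k**3 - 3*k**2 - k + 4).
s_(k+1) − s_k = 2**k*(-k**3 - 9*k**2 - 19*k - 6) = t_k.

Yes. s_k = 2**k*(-k**3 - 3*k**2 - k + 4).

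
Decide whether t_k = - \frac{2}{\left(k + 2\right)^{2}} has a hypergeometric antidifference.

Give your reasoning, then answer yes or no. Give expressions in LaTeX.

Ratio r(k) = (k + 2)**2/(k + 3)**2.
Normal form (A,B,C) = (k**2 + 4*k + 4, k**2 + 6*k + 9, 1).
Solve (k**2 + 4*k + 4)·f(k+1) − (k**2 + 4*k + 4)·f(k) = 1.
d = 0 from the (2,2,0) case.
Generic f = c0 gives residual -1; -1 = 0 cannot hold, so t_k is not Gosper-summable.

No — the linear system for f has no solution.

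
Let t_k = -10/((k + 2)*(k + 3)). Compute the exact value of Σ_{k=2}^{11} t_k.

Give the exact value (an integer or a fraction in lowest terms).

Σ = -25/14

r(k) = (k + 2)/(k + 4) after simplifying.
A = k + 2, B = k + 4, C = 1.
Set up (k + 2)·f(k+1) − (k + 3)·f(k) − (1) = 0.
Degrees (1,1,0) ⇒ d ≤ 1.
Solve for f: f(k) = k/2 (degree 1 ≤ 1).
Then R = B(k−1)f/C = k*(k + 3)/2, so s_k = R(k)·t_k = -5*k/(k + 2).
Check: Δs_k = -10/(k**2 + 5*k + 6). ✓
Sum = s_(12) − s_(2); s_(12) = -30/7, s_(2) = -5/2 ⇒ -25/14.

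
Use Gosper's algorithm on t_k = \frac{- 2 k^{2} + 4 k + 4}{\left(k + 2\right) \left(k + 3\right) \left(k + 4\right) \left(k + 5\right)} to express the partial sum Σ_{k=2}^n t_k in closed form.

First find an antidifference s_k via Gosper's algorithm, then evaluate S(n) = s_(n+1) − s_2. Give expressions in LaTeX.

The ratio is (k + 2)*(2*k - (k + 1)**2 + 4)/((k + 6)*(-k**2 + 2*k + 2)).
Factor: A=k + 2; B=k + 6; C=k**2 - 2*k - 2.
Solve (k + 2)·f(k+1) − (k + 5)·f(k) = k**2 - 2*k - 2.
Bound: deg f ≤ 3.
Match coefficients ⇒ f(k) = k*(k**2 - 15*k - 10)/24.
Then R = B(k−1)f/C = k*(k + 5)*(k**2 - 15*k - 10)/(24*(k**2 - 2*k - 2)), so s_k = R(k)·t_k = k*(-k**2 + 15*k + 10)/(12*(k + 2)*(k + 3)*(k + 4)).
Δs = 2*(-k**2 + 2*k + 2)/(k**4 + 14*k**3 + 71*k**2 + 154*k + 120), as required.
Telescope: S(n) = s_(n+1) − s_(2) = (-n**3 + 12*n**2 + 37*n + 24)/(12*(n**3 + 12*n**2 + 47*n + 60)) − (1/20) = (-2*n**3 + 6*n**2 + 11*n - 15)/(15*(n**3 + 12*n**2 + 47*n + 60)).

S(n) = \frac{- 2 n^{3} + 6 n^{2} + 11 n - 15}{15 \left(n^{3} + 12 n^{2} + 47 n + 60\right)}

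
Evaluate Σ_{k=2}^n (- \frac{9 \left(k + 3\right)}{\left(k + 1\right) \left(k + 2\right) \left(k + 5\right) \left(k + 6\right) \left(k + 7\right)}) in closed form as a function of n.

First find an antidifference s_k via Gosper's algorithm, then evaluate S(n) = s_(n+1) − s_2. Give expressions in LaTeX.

Compute t_(k+1)/t_k: get (k + 1)*(k + 4)*(k + 5)/((k + 3)**2*(k + 8)).
Factor: A=k + 1; B=k + 8; C=k**3 + 10*k**2 + 33*k + 36.
Key eq: (k + 1)·f(k+1) = (k + 7)·f(k) + (k**3 + 10*k**2 + 33*k + 36).
d = 6 from the (1,1,3) case.
Solve for f: f(k) = k*(k + 2)*(k + 3)*(k + 4)*(k**2 + 12*k + 41)/90 (degree 6 ≤ 6).
So s_k = (B(k−1)f/C)·t_k = (k*(k + 2)*(k + 7)*(k**2 + 12*k + 41)/(90*(k + 3)))·t_k = k*(-k**2 - 12*k - 41)/(10*(k**3 + 12*k**2 + 41*k + 30)).
s_(k+1) − s_k = 9*(-k - 3)/(k**5 + 21*k**4 + 163*k**3 + 567*k**2 + 844*k + 420) = t_k.
Evaluate: s_(n+1) = (-n**3 - 15*n**2 - 68*n - 54)/(10*(n**3 + 15*n**2 + 68*n + 84)); subtract s_(2) = -23/280 ⇒ S(n) = (-n**3 - 15*n**2 - 68*n + 84)/(56*(n**3 + 15*n**2 + 68*n + 84)).

S(n) = \frac{- n^{3} - 15 n^{2} - 68 n + 84}{56 \left(n^{3} + 15 n^{2} + 68 n + 84\right)}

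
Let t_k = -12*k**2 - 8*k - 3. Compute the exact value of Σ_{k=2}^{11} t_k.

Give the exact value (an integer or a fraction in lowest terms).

Σ = -6610

Ratio r(k) = (12*k**2 + 32*k + 23)/(12*k**2 + 8*k + 3).
Take A(k)=1, B(k)=1, C(k)=k**2 + 2*k/3 + 1/4.
Need (1)·f(k+1) − (1)·f(k) = k**2 + 2*k/3 + 1/4.
Degrees (0,0,2) ⇒ d ≤ 3.
Match coefficients ⇒ f(k) = k*(4*k**2 - 2*k + 1)/12.
R(k) = B(k−1)·f(k)/C(k) = k*(4*k**2 - 2*k + 1)/(12*k**2 + 8*k + 3); s_k = R·t_k = k*(-4*k**2 + 2*k - 1).
s_(k+1) − s_k = -12*k**2 - 8*k - 3 = t_k.
Evaluate s at k=12 and k=2: -6636 and -26; difference -6610.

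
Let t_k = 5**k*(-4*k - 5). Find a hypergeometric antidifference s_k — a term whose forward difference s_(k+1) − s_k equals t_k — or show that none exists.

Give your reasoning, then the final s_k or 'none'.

s_k = -5**k*k

r(k) = 5*(4*k + 9)/(4*k + 5) after simplifying.
So A=5 and B=1, with C=k + 5/4.
Set up (5)·f(k+1) − (1)·f(k) − (k + 5/4) = 0.
From deg A=0, deg B=0, deg C=1: d=1.
A polynomial solution: f(k) = k/4.
R(k) = B(k−1)·f(k)/C(k) = k/(4*k + 5); s_k = R·t_k = -5**k*k.
Verify: 5**k*(-4*k - 5) matches t_k.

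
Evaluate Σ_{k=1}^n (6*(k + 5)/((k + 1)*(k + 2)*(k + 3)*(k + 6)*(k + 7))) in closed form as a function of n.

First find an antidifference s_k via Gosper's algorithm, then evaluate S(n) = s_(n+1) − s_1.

S(n) = n*(n**2 + 12*n + 41)/(21*(n**3 + 12*n**2 + 41*n + 42))

Step 1: r(k) = (k + 1)*(k + 6)**2/((k + 4)*(k + 5)*(k + 8)).
A = k + 1, B = k + 8, C = k**3 + 14*k**2 + 65*k + 100.
Need (k + 1)·f(k+1) − (k + 7)·f(k) = k**3 + 14*k**2 + 65*k + 100.
From deg A=1, deg B=1, deg C=3: d=6.
Solve for f: f(k) = k*(k + 3)*(k + 4)**2*(k + 5)**2/36 (degree 6 ≤ 6).
Get s_k = R·t_k = k*(k**2 + 9*k + 20)/(6*(k**3 + 9*k**2 + 20*k + 12)) with R(k) = B(k−1)f(k)/C(k) = k*(k + 3)*(k + 4)*(k + 7)/36.
Check: Δs_k = 6*(k + 5)/(k**5 + 19*k**4 + 131*k**3 + 401*k**2 + 540*k + 252). ✓
Σ_(k=1)^n t_k = s_(n+1) − s_(1) = ((n**3 + 12*n**2 + 41*n + 30)/(6*(n**3 + 12*n**2 + 41*n + 42))) − (5/42), i.e. n*(n**2 + 12*n + 41)/(21*(n**3 + 12*n**2 + 41*n + 42)).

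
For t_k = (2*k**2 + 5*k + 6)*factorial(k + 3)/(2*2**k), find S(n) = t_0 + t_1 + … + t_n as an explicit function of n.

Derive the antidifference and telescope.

r(k) = (k + 4)*(5*k + 2*(k + 1)**2 + 11)/(2*(2*k**2 + 5*k + 6)) after simplifying.
So A=k/2 + 2 and B=1, with C=k**2 + 5*k/2 + 3.
Solve (k/2 + 2)·f(k+1) − (1)·f(k) = k**2 + 5*k/2 + 3.
Bound: deg f ≤ 1.
Solving with deg f ≤ 1: f(k) = 2*k - 1.
R(k) = B(k−1)·f(k)/C(k) = 2*(2*k - 1)/(2*k**2 + 5*k + 6); s_k = R·t_k = (2*k - 1)*factorial(k + 3)/2**k.
Check: Δs_k = (2*k**2 + 5*k + 6)*factorial(k + 3)/(2*2**k). ✓
s_(n+1) = 2**(-n - 1)*(2*n + 1)*factorial(n + 4) and s_(0) = -6, so S(n) = 6 + n*factorial(n + 4)/2**n + factorial(n + 4)/(2*2**n).

S(n) = 6 + n*factorial(n + 4)/2**n + factorial(n + 4)/(2*2**n)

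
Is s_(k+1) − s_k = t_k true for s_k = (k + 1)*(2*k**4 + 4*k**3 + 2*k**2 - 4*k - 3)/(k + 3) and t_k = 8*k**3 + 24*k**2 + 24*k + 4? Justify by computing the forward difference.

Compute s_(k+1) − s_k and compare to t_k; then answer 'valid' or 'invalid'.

Invalid: residual 2*(-6*k**4 - 44*k**3 - 94*k**2 - 80*k - 15)/(k**2 + 7*k + 12) ≠ 0.

s_(k+1) = (2*k**5 + 16*k**4 + 50*k**3 + 72*k**2 + 41*k + 2)/(k + 4)
s_(k+1) − s_k = 2*(4*k**5 + 34*k**4 + 100*k**3 + 136*k**2 + 78*k + 9)/(k**2 + 7*k + 12)
(s_(k+1) − s_k) − t_k = 2*(-6*k**4 - 44*k**3 - 94*k**2 - 80*k - 15)/(k**2 + 7*k + 12)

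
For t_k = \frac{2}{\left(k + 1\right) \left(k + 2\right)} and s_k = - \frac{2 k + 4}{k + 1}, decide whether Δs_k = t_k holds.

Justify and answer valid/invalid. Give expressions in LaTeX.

valid (s_(k+1) − s_k reduces to t_k)

s_(k+1) = 2*(-k - 3)/(k + 2)
s_(k+1) − s_k = 2/(k**2 + 3*k + 2)
(s_(k+1) − s_k) − t_k = 0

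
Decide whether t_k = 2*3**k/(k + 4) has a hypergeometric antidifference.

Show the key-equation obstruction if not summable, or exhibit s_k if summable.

Compute t_(k+1)/t_k: get 3*(k + 4)/(k + 5).
Factor: A=3*k + 12; B=k + 5; C=1.
Set up (3*k + 12)·f(k+1) − (k + 4)·f(k) − (1) = 0.
From deg A=1, deg B=1, deg C=0: d=-1.
d = -1 < 0 ⇒ no nonzero polynomial f; not summable.

No. Not Gosper-summable.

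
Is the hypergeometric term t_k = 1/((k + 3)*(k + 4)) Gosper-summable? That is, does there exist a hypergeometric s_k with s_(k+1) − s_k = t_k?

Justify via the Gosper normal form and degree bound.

Compute t_(k+1)/t_k: get (k + 3)/(k + 5).
A = k + 3, B = k + 5, C = 1.
Set up (k + 3)·f(k+1) − (k + 4)·f(k) − (1) = 0.
Degrees (1,1,0) ⇒ d ≤ 1.
A polynomial solution: f(k) = k/3.
Then R = B(k−1)f/C = k*(k + 4)/3, so s_k = R(k)·t_k = k/(3*(k + 3)).
s_(k+1) − s_k = 1/(k**2 + 7*k + 12) = t_k.

Yes. s_k = k/(3*(k + 3)).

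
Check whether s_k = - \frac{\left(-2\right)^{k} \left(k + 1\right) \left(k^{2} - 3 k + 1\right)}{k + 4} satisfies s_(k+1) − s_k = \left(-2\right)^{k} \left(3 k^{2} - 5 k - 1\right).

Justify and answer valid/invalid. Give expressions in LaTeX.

s_(k+1) = (-2)**(k + 1)*(-k**3 - k**2 + 3*k + 2)/(k + 5)
s_(k+1) − s_k = (-2)**k*(3*k**4 + 13*k**3 - 10*k**2 - 37*k - 11)/(k**2 + 9*k + 20)
(s_(k+1) − s_k) − t_k = (-2)**k*(-9*k**3 - 24*k**2 + 72*k + 9)/(k**2 + 9*k + 20)

Invalid: residual \frac{\left(-2\right)^{k} \left(- 9 k^{3} - 24 k^{2} + 72 k + 9\right)}{k^{2} + 9 k + 20} ≠ 0.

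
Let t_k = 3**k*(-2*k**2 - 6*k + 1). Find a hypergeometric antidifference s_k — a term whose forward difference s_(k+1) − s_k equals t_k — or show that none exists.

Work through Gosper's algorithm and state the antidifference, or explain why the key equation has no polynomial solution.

Ratio r(k) = 3*(2*k**2 + 10*k + 7)/(2*k**2 + 6*k - 1).
So A=3 and B=1, with C=k**2 + 3*k - 1/2.
f must satisfy (3)·f(k+1) − (1)·f(k) = k**2 + 3*k - 1/2.
d = 2 from the (0,0,2) case.
Match coefficients ⇒ f(k) = (k**2 - 2)/2.
R(k) = B(k−1)·f(k)/C(k) = (k**2 - 2)/(2*k**2 + 6*k - 1); s_k = R·t_k = 3**k*(2 - k**2).
Check: Δs_k = 3**k*(-2*k**2 - 6*k + 1). ✓

s_k = 3**k*(2 - k**2)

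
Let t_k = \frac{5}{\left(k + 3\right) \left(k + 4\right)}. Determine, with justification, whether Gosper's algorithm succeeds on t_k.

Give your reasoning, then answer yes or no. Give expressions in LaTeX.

Compute t_(k+1)/t_k: get (k + 3)/(k + 5).
A = k + 3, B = k + 5, C = 1.
Key eq: (k + 3)·f(k+1) = (k + 4)·f(k) + (1).
Degrees (1,1,0) ⇒ d ≤ 1.
Solving with deg f ≤ 1: f(k) = k/3.
Get s_k = R·t_k = 5*k/(3*(k + 3)) with R(k) = B(k−1)f(k)/C(k) = k*(k + 4)/3.
Verify: 5/(k**2 + 7*k + 12) matches t_k.

Yes. s_k = \frac{5 k}{3 \left(k + 3\right)}.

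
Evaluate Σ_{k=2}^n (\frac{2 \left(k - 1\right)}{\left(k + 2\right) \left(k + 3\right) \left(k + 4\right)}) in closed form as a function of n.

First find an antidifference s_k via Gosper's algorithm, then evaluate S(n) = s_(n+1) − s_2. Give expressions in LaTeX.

S(n) = \frac{n \left(n - 1\right)}{4 \left(n^{2} + 7 n + 12\right)}

Step 1: r(k) = k*(k + 2)/((k - 1)*(k + 5)).
So A=k + 2 and B=k + 5, with C=k - 1.
Set up (k + 2)·f(k+1) − (k + 4)·f(k) − (k - 1) = 0.
Degrees (1,1,1) ⇒ d ≤ 2.
Solve for f: f(k) = k*(k - 7)/12 (degree 2 ≤ 2).
R(k) = B(k−1)·f(k)/C(k) = k*(k - 7)*(k + 4)/(12*(k - 1)); s_k = R·t_k = k*(k - 7)/(6*(k + 2)*(k + 3)).
Verify: 2*(k - 1)/(k**3 + 9*k**2 + 26*k + 24) matches t_k.
Telescope: S(n) = s_(n+1) − s_(2) = (n**2 - 5*n - 6)/(6*(n**2 + 7*n + 12)) − (-1/12) = n*(n - 1)/(4*(n**2 + 7*n + 12)).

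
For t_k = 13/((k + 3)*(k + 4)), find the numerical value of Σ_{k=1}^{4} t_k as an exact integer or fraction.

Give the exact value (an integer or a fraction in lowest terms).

Σ = 13/8

t_(k+1)/t_k = (k + 3)/(k + 5).
A = k + 3, B = k + 5, C = 1.
Solve (k + 3)·f(k+1) − (k + 4)·f(k) = 1.
Bound: deg f ≤ 1.
Solve for f: f(k) = k/3 (degree 1 ≤ 1).
Then R = B(k−1)f/C = k*(k + 4)/3, so s_k = R(k)·t_k = 13*k/(3*(k + 3)).
Verify: 13/(k**2 + 7*k + 12) matches t_k.
Sum = s_(5) − s_(1); s_(5) = 65/24, s_(1) = 13/12 ⇒ 13/8.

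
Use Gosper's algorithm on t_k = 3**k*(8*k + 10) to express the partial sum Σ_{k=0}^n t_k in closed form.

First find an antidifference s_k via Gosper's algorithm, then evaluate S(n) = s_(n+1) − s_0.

S(n) = 12*3**n*n + 9*3**n + 1

Step 1: r(k) = 3*(4*k + 9)/(4*k + 5).
A = 3, B = 1, C = k + 5/4.
Solve (3)·f(k+1) − (1)·f(k) = k + 5/4.
Bound: deg f ≤ 1.
Solve for f: f(k) = (4*k - 1)/8 (degree 1 ≤ 1).
Then R = B(k−1)f/C = (4*k - 1)/(2*(4*k + 5)), so s_k = R(k)·t_k = 3**k*(4*k - 1).
Δs = 3**k*(8*k + 10), as required.
Telescope: S(n) = s_(n+1) − s_(0) = 3**(n + 1)*(4*n + 3) − (-1) = 12*3**n*n + 9*3**n + 1.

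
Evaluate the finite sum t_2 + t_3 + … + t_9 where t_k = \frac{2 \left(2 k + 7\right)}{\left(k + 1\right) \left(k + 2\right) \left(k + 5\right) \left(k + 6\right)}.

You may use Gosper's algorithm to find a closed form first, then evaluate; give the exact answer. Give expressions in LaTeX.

Σ = 32/385

r(k) = (k + 1)*(k + 5)*(2*k + 9)/((k + 3)*(k + 7)*(2*k + 7)) after simplifying.
So A=k + 1 and B=k + 7, with C=k**3 + 21*k**2/2 + 73*k/2 + 42.
Solve (k + 1)·f(k+1) − (k + 6)·f(k) = k**3 + 21*k**2/2 + 73*k/2 + 42.
deg f ≤ 5 (via 1,1,3).
Solve for f: f(k) = k*(k + 2)*(k + 3)*(k + 4)*(k + 6)/10 (degree 5 ≤ 5).
Then R = B(k−1)f/C = k*(k + 2)*(k + 6)**2/(5*(2*k + 7)), so s_k = R(k)·t_k = 2*k*(k + 6)/(5*(k**2 + 6*k + 5)).
Check: Δs_k = 2*(2*k + 7)/(k**4 + 14*k**3 + 65*k**2 + 112*k + 60). ✓
Σ_(k=2)^(9) t_k = s_(10) − s_(2) = 64/165 − (32/105) = 32/385.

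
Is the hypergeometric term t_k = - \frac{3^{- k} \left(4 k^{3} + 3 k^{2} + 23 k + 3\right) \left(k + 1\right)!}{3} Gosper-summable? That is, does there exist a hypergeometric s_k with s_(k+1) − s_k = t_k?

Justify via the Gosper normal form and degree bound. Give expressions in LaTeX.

Yes. s_k = - 3^{- k} \left(4 k^{2} - k + 3\right) \left(k + 1\right)!.

t_(k+1)/t_k = (4*k**4 + 23*k**3 + 71*k**2 + 115*k + 66)/(3*(4*k**3 + 3*k**2 + 23*k + 3)).
Take A(k)=k/3 + 2/3, B(k)=1, C(k)=k**3 + 3*k**2/4 + 23*k/4 + 3/4.
Need (k/3 + 2/3)·f(k+1) − (1)·f(k) = k**3 + 3*k**2/4 + 23*k/4 + 3/4.
d = 2 from the (1,0,3) case.
Coefficient equations give f(k) = 3*(4*k**2 - k + 3)/4.
Then R = B(k−1)f/C = 3*(4*k**2 - k + 3)/(4*k**3 + 3*k**2 + 23*k + 3), so s_k = R(k)·t_k = -(4*k**2 - k + 3)*factorial(k + 1)/3**k.
s_(k+1) − s_k = -(4*k**3 + 3*k**2 + 23*k + 3)*factorial(k + 1)/(3*3**k) = t_k.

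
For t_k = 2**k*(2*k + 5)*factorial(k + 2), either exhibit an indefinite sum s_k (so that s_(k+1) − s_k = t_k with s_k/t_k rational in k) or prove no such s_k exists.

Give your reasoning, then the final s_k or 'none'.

r(k) = 2*(k + 3)*(2*k + 7)/(2*k + 5) after simplifying.
Factor: A=2*k + 6; B=1; C=k + 5/2.
Set up (2*k + 6)·f(k+1) − (1)·f(k) − (k + 5/2) = 0.
Degrees (1,0,1) ⇒ d ≤ 0.
A polynomial solution: f(k) = 1/2.
Get s_k = R·t_k = 2**k*factorial(k + 2) with R(k) = B(k−1)f(k)/C(k) = 1/(2*k + 5).
s_(k+1) − s_k = 2**k*(2*k + 5)*factorial(k + 2) = t_k.

s_k = 2**k*factorial(k + 2)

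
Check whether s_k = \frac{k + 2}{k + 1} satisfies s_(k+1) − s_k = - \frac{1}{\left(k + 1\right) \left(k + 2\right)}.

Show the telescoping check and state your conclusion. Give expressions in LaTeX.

s_(k+1) = (k + 3)/(k + 2)
s_(k+1) − s_k = -1/(k**2 + 3*k + 2)
(s_(k+1) − s_k) − t_k = 0

valid; difference matches t_k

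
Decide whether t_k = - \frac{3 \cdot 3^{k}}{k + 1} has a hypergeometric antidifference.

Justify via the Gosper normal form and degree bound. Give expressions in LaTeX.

No — t_k has no hypergeometric antidifference.

Step 1: r(k) = 3*(k + 1)/(k + 2).
Normal form (A,B,C) = (3*k + 3, k + 2, 1).
Key eq: (3*k + 3)·f(k+1) = (k + 1)·f(k) + (1).
Degrees (1,1,0) ⇒ d ≤ -1.
Bound -1 < 0, so the key equation has no polynomial solution.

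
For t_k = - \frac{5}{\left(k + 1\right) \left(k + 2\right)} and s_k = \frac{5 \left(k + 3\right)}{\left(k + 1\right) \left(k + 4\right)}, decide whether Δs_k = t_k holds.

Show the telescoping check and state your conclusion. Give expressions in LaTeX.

s_(k+1) = 5*(k + 4)/((k + 2)*(k + 5))
s_(k+1) − s_k = 5*(-k**2 - 7*k - 14)/(k**4 + 12*k**3 + 49*k**2 + 78*k + 40)
(s_(k+1) − s_k) − t_k = 10*(k + 3)/(k**4 + 12*k**3 + 49*k**2 + 78*k + 40)

Invalid: residual \frac{10 \left(k + 3\right)}{k^{4} + 12 k^{3} + 49 k^{2} + 78 k + 40} ≠ 0.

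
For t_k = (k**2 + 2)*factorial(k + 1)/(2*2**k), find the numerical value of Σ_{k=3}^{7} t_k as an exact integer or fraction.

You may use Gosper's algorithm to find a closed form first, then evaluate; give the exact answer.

Σ = 19833/2

The ratio is (k + 2)*((k + 1)**2 + 2)/(2*(k**2 + 2)).
A = k/2 + 1, B = 1, C = k**2 + 2.
Key eq: (k/2 + 1)·f(k+1) = (1)·f(k) + (k**2 + 2).
deg f ≤ 1 (via 1,0,2).
A polynomial solution: f(k) = 2*(k - 1).
R(k) = B(k−1)·f(k)/C(k) = 2*(k - 1)/(k**2 + 2); s_k = R·t_k = (k - 1)*factorial(k + 1)/2**k.
Check: Δs_k = (k**2 + 2)*factorial(k + 1)/(2*2**k). ✓
Sum = s_(8) − s_(3); s_(8) = 19845/2, s_(3) = 6 ⇒ 19833/2.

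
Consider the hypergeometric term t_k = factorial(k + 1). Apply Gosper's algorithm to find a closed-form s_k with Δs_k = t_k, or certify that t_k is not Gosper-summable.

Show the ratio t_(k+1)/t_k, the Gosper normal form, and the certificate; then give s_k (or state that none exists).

not Gosper-summable; s_k does not exist

Step 1: r(k) = k + 2.
Gosper form: A/B · C(k+1)/C(k) with A=k + 2, B=1, C=1.
Set up (k + 2)·f(k+1) − (1)·f(k) − (1) = 0.
Bound: deg f ≤ -1.
d = -1 < 0 ⇒ no nonzero polynomial f; not summable.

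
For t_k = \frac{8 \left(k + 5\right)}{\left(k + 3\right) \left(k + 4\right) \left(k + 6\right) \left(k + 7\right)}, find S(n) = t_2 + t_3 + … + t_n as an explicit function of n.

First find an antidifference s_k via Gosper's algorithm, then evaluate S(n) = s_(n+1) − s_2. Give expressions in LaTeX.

S(n) = \frac{n^{2} + 11 n - 12}{10 \left(n^{2} + 11 n + 28\right)}

The ratio is (k + 3)*(k + 6)**2/((k + 5)**2*(k + 8)).
Take A(k)=k + 3, B(k)=k + 8, C(k)=k**2 + 10*k + 25.
Need (k + 3)·f(k+1) − (k + 7)·f(k) = k**2 + 10*k + 25.
Degrees (1,1,2) ⇒ d ≤ 4.
Solve for f: f(k) = k*(k + 4)*(k + 5)*(k + 9)/36 (degree 4 ≤ 4).
Then R = B(k−1)f/C = k*(k + 4)*(k + 7)*(k + 9)/(36*(k + 5)), so s_k = R(k)·t_k = 2*k*(k + 9)/(9*(k**2 + 9*k + 18)).
Δs = 8*(k + 5)/(k**4 + 20*k**3 + 145*k**2 + 450*k + 504), as required.
Σ_(k=2)^n t_k = s_(n+1) − s_(2) = (2*(n**2 + 11*n + 10)/(9*(n**2 + 11*n + 28))) − (11/90), i.e. (n**2 + 11*n - 12)/(10*(n**2 + 11*n + 28)).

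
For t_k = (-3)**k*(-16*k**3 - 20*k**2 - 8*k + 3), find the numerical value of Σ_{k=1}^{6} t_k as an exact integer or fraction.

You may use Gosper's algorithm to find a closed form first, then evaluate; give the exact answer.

r(k) = 3*(-16*k**3 - 68*k**2 - 96*k - 41)/(16*k**3 + 20*k**2 + 8*k - 3) after simplifying.
A = -3, B = 1, C = k**3 + 5*k**2/4 + k/2 - 3/16.
Set up (-3)·f(k+1) − (1)·f(k) − (k**3 + 5*k**2/4 + k/2 - 3/16) = 0.
Bound: deg f ≤ 3.
Coefficient equations give f(k) = -k*(4*k**2 - 4*k - 1)/16.
Get s_k = R·t_k = (-3)**k*k*(4*k**2 - 4*k - 1) with R(k) = B(k−1)f(k)/C(k) = -k*(4*k**2 - 4*k - 1)/(16*k**3 + 20*k**2 + 8*k - 3).
Verify: (-3)**k*(-16*k**3 - 20*k**2 - 8*k + 3) matches t_k.
Sum = s_(7) − s_(1); s_(7) = -2556603, s_(1) = 3 ⇒ -2556606.

Σ = -2556606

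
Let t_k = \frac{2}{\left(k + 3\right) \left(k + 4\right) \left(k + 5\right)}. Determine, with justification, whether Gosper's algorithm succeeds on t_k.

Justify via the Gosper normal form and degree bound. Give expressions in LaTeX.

Step 1: r(k) = (k + 3)/(k + 6).
Normal form (A,B,C) = (k + 3, k + 6, 1).
Key eq: (k + 3)·f(k+1) = (k + 5)·f(k) + (1).
d = 2 from the (1,1,0) case.
Coefficient equations give f(k) = k*(k + 7)/24.
Then R = B(k−1)f/C = k*(k + 5)*(k + 7)/24, so s_k = R(k)·t_k = k*(k + 7)/(12*(k + 3)*(k + 4)).
s_(k+1) − s_k = 2/(k**3 + 12*k**2 + 47*k + 60) = t_k.

Yes. s_k = \frac{k \left(k + 7\right)}{12 \left(k + 3\right) \left(k + 4\right)}.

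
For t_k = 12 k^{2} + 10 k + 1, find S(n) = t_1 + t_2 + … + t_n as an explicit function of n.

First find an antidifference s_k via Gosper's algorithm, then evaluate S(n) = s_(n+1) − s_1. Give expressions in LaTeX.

S(n) = n \left(4 n^{2} + 11 n + 8\right)

Ratio r(k) = (12*k**2 + 34*k + 23)/(12*k**2 + 10*k + 1).
So A=1 and B=1, with C=k**2 + 5*k/6 + 1/12.
Need (1)·f(k+1) − (1)·f(k) = k**2 + 5*k/6 + 1/12.
d = 3 from the (0,0,2) case.
Coefficient equations give f(k) = k*(4*k**2 - k - 2)/12.
So s_k = (B(k−1)f/C)·t_k = (k*(4*k**2 - k - 2)/(12*k**2 + 10*k + 1))·t_k = k*(4*k**2 - k - 2).
Check: Δs_k = 12*k**2 + 10*k + 1. ✓
Σ_(k=1)^n t_k = s_(n+1) − s_(1) = (4*n**3 + 11*n**2 + 8*n + 1) − (1), i.e. n*(4*n**2 + 11*n + 8).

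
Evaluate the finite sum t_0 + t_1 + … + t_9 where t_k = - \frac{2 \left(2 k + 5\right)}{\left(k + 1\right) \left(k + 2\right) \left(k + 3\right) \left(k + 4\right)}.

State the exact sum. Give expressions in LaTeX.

t_(k+1)/t_k = (k + 1)*(2*k + 7)/((k + 5)*(2*k + 5)).
Factor: A=k + 1; B=k + 5; C=k + 5/2.
f must satisfy (k + 1)·f(k+1) − (k + 4)·f(k) = k + 5/2.
deg f ≤ 3 (via 1,1,1).
Match coefficients ⇒ f(k) = k*(k + 2)*(k + 4)/6.
So s_k = (B(k−1)f/C)·t_k = (k*(k + 2)*(k + 4)**2/(3*(2*k + 5)))·t_k = 2*k*(-k - 4)/(3*(k**2 + 4*k + 3)).
Verify: 2*(-2*k - 5)/(k**4 + 10*k**3 + 35*k**2 + 50*k + 24) matches t_k.
Sum = s_(10) − s_(0); s_(10) = -280/429, s_(0) = 0 ⇒ -280/429.

Σ = -280/429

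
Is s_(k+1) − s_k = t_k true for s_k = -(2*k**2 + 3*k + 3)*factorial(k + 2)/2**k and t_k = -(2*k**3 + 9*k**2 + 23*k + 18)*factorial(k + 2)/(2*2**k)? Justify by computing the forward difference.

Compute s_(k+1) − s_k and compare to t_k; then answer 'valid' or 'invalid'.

valid; difference matches t_k

s_(k+1) = -(2*k**2 + 7*k + 8)*factorial(k + 3)/(2*2**k)
s_(k+1) − s_k = -(2*k**3 + 9*k**2 + 23*k + 18)*factorial(k + 2)/(2*2**k)
(s_(k+1) − s_k) − t_k = 0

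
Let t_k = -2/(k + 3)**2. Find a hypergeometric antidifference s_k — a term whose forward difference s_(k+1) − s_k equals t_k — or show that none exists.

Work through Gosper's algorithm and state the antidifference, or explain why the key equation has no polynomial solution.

no hypergeometric antidifference exists

t_(k+1)/t_k = (k + 3)**2/(k + 4)**2.
So A=k**2 + 6*k + 9 and B=k**2 + 8*k + 16, with C=1.
Need (k**2 + 6*k + 9)·f(k+1) − (k**2 + 6*k + 9)·f(k) = 1.
From deg A=2, deg B=2, deg C=0: d=0.
f = c0 ⇒ A·f(k+1) − B(k−1)·f(k) − C = -1. The system {-1 = 0} is inconsistent; no antidifference.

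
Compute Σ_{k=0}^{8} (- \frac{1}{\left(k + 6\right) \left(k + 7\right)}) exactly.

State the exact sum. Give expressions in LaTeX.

r(k) = (k + 6)/(k + 8) after simplifying.
A = k + 6, B = k + 8, C = 1.
f must satisfy (k + 6)·f(k+1) − (k + 7)·f(k) = 1.
Bound: deg f ≤ 1.
Solve for f: f(k) = k/6 (degree 1 ≤ 1).
R(k) = B(k−1)·f(k)/C(k) = k*(k + 7)/6; s_k = R·t_k = -k/(6*k + 36).
Δs = -1/(k**2 + 13*k + 42), as required.
Evaluate s at k=9 and k=0: -1/10 and 0; difference -1/10.

Σ = -1/10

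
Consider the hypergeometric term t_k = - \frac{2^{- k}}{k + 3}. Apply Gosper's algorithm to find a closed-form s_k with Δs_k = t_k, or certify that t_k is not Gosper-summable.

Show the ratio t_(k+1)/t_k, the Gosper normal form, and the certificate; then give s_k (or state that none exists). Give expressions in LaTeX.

t_(k+1)/t_k = (k + 3)/(2*(k + 4)).
So A=k/2 + 3/2 and B=k + 4, with C=1.
Set up (k/2 + 3/2)·f(k+1) − (k + 3)·f(k) − (1) = 0.
d = -1 from the (1,1,0) case.
Bound -1 < 0, so the key equation has no polynomial solution.

none (Gosper's algorithm certifies no s_k)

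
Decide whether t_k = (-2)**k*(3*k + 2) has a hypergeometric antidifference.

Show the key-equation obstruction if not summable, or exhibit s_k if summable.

Yes. s_k = -(-2)**k*k.

Compute t_(k+1)/t_k: get 2*(-3*k - 5)/(3*k + 2).
Gosper form: A/B · C(k+1)/C(k) with A=-2, B=1, C=k + 2/3.
Set up (-2)·f(k+1) − (1)·f(k) − (k + 2/3) = 0.
Bound: deg f ≤ 1.
Solving with deg f ≤ 1: f(k) = -k/3.
Then R = B(k−1)f/C = -k/(3*k + 2), so s_k = R(k)·t_k = -(-2)**k*k.
s_(k+1) − s_k = (-2)**k*(3*k + 2) = t_k.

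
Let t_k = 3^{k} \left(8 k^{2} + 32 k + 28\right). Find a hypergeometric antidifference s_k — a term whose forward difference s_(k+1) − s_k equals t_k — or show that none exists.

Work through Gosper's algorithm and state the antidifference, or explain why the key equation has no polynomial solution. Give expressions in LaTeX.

Compute t_(k+1)/t_k: get 3*(2*k**2 + 12*k + 17)/(2*k**2 + 8*k + 7).
Factor: A=3; B=1; C=k**2 + 4*k + 7/2.
Set up (3)·f(k+1) − (1)·f(k) − (k**2 + 4*k + 7/2) = 0.
deg f ≤ 2 (via 0,0,2).
Match coefficients ⇒ f(k) = (2*k**2 + 2*k + 1)/4.
Then R = B(k−1)f/C = (2*k**2 + 2*k + 1)/(2*(2*k**2 + 8*k + 7)), so s_k = R(k)·t_k = 3**k*(4*k**2 + 4*k + 2).
s_(k+1) − s_k = 3**k*(8*k**2 + 32*k + 28) = t_k.

s_k = 3^{k} \left(4 k^{2} + 4 k + 2\right)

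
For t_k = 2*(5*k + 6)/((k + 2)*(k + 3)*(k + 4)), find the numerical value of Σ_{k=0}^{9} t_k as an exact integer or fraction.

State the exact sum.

Ratio r(k) = (k + 2)*(5*k + 11)/((k + 5)*(5*k + 6)).
A = k + 2, B = k + 5, C = k + 6/5.
f must satisfy (k + 2)·f(k+1) − (k + 4)·f(k) = k + 6/5.
d = 2 from the (1,1,1) case.
Coefficient equations give f(k) = k*(4*k + 5)/15.
R(k) = B(k−1)·f(k)/C(k) = k*(k + 4)*(4*k + 5)/(3*(5*k + 6)); s_k = R·t_k = 2*k*(4*k + 5)/(3*(k + 2)*(k + 3)).
Check: Δs_k = 2*(5*k + 6)/(k**3 + 9*k**2 + 26*k + 24). ✓
Σ_(k=0)^(9) t_k = s_(10) − s_(0) = 25/13 − (0) = 25/13.

Σ = 25/13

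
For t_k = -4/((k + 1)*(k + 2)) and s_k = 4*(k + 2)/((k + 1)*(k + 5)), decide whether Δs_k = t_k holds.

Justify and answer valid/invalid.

s_(k+1) = 4*(k + 3)/((k + 2)*(k + 6))
s_(k+1) − s_k = 4*(-k**2 - 5*k - 9)/(k**4 + 14*k**3 + 65*k**2 + 112*k + 60)
(s_(k+1) − s_k) − t_k = 12*(2*k + 7)/(k**4 + 14*k**3 + 65*k**2 + 112*k + 60)

Invalid: residual 12*(2*k + 7)/(k**4 + 14*k**3 + 65*k**2 + 112*k + 60) ≠ 0.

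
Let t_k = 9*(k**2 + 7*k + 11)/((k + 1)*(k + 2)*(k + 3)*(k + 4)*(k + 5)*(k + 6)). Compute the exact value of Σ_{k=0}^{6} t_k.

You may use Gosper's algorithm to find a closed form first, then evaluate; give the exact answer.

Σ = 63/320

t_(k+1)/t_k = (k + 1)*(7*k + (k + 1)**2 + 18)/((k + 7)*(k**2 + 7*k + 11)).
So A=k + 1 and B=k + 7, with C=k**2 + 7*k + 11.
f must satisfy (k + 1)·f(k+1) − (k + 6)·f(k) = k**2 + 7*k + 11.
deg f ≤ 5 (via 1,1,2).
Solving with deg f ≤ 5: f(k) = k*(k + 2)*(k + 4)*(k**2 + 9*k + 23)/45.
So s_k = (B(k−1)f/C)·t_k = (k*(k + 2)*(k + 4)*(k + 6)*(k**2 + 9*k + 23)/(45*(k**2 + 7*k + 11)))·t_k = k*(k**2 + 9*k + 23)/(5*(k**3 + 9*k**2 + 23*k + 15)).
Verify: 9*(k**2 + 7*k + 11)/(k**6 + 21*k**5 + 175*k**4 + 735*k**3 + 1624*k**2 + 1764*k + 720) matches t_k.
Telescoping: Σ = s_(7) − s_(0) = 63/320 − (0) = 63/320.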